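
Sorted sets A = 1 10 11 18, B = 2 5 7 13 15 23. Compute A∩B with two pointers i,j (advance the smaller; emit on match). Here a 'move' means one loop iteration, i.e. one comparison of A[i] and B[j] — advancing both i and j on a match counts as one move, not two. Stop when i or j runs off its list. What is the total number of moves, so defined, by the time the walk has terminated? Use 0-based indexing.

9 moves

i=0 j=0: 1<2, i++
i=1 j=0: 10>2, j++
i=1 j=1: 10>5, j++
i=1 j=2: 10>7, j++
i=1 j=3: 10<13, i++
i=2 j=3: 11<13, i++
i=3 j=3: 18>13, j++
i=3 j=4: 18>15, j++
i=3 j=5: 18<23, i++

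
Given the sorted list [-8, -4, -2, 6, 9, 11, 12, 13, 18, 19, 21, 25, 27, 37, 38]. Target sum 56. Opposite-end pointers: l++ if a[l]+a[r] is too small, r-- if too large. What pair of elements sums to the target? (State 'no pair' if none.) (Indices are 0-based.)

[0,14] -8+38=30 <56 → l++
[1,14] -4+38=34 <56 → l++
[2,14] -2+38=36 <56 → l++
[3,14] 6+38=44 <56 → l++
[4,14] 9+38=47 <56 → l++
[5,14] 11+38=49 <56 → l++
[6,14] 12+38=50 <56 → l++
[7,14] 13+38=51 <56 → l++
[8,14] 18+38=56 → found

(18, 38)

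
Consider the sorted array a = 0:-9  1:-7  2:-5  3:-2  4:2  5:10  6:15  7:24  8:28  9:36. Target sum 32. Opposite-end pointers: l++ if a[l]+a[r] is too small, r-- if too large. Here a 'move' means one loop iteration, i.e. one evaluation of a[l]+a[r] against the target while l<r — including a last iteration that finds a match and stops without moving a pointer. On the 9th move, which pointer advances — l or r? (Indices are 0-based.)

[0,9] -9+36=27 <32 → l++
[1,9] -7+36=29 <32 → l++
[2,9] -5+36=31 <32 → l++
[3,9] -2+36=34 >32 → r--
[3,8] -2+28=26 <32 → l++
[4,8] 2+28=30 <32 → l++
[5,8] 10+28=38 >32 → r--
[5,7] 10+24=34 >32 → r--
[5,6] 10+15=25 <32 → l++

l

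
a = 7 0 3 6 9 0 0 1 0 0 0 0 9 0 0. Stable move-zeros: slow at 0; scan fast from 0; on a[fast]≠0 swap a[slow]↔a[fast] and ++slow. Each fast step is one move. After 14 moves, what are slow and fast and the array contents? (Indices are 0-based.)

slow=6, fast=14, a=[7, 3, 6, 9, 1, 9, 0, 0, 0, 0, 0, 0, 0, 0, 0]

(s=0,f=0) a[fast]=7≠0 swap→a[0]=7 → slow++,fast++
(s=1,f=1) a[fast]=0 → fast++
(s=1,f=2) a[fast]=3≠0 swap→a[1]=3 → slow++,fast++
(s=2,f=3) a[fast]=6≠0 swap→a[2]=6 → slow++,fast++
(s=3,f=4) a[fast]=9≠0 swap→a[3]=9 → slow++,fast++
(s=4,f=5) a[fast]=0 → fast++
(s=4,f=6) a[fast]=0 → fast++
(s=4,f=7) a[fast]=1≠0 swap→a[4]=1 → slow++,fast++
(s=5,f=8) a[fast]=0 → fast++
(s=5,f=9) a[fast]=0 → fast++
(s=5,f=10) a[fast]=0 → fast++
(s=5,f=11) a[fast]=0 → fast++
(s=5,f=12) a[fast]=9≠0 swap→a[5]=9 → slow++,fast++
(s=6,f=13) a[fast]=0 → fast++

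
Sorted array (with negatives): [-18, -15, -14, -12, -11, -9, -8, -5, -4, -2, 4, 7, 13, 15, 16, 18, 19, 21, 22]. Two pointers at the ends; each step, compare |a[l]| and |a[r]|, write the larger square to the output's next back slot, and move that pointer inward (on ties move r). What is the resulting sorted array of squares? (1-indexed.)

[4, 16, 16, 25, 49, 64, 81, 121, 144, 169, 196, 225, 225, 256, 324, 324, 361, 441, 484]

[1,19] |-18|<=|22| out[19]=484 → r--
[1,18] |-18|<=|21| out[18]=441 → r--
[1,17] |-18|<=|19| out[17]=361 → r--
[1,16] |-18|<=|18| out[16]=324 → r--
[1,15] |-18|>|16| out[15]=324 → l++
[2,15] |-15|<=|16| out[14]=256 → r--
[2,14] |-15|<=|15| out[13]=225 → r--
[2,13] |-15|>|13| out[12]=225 → l++
[3,13] |-14|>|13| out[11]=196 → l++
[4,13] |-12|<=|13| out[10]=169 → r--
[4,12] |-12|>|7| out[9]=144 → l++
[5,12] |-11|>|7| out[8]=121 → l++
[6,12] |-9|>|7| out[7]=81 → l++
[7,12] |-8|>|7| out[6]=64 → l++
[8,12] |-5|<=|7| out[5]=49 → r--
[8,11] |-5|>|4| out[4]=25 → l++
[9,11] |-4|<=|4| out[3]=16 → r--
[9,10] |-4|>|-2| out[2]=16 → l++
[10,10] |-2|<=|-2| out[1]=4 → r--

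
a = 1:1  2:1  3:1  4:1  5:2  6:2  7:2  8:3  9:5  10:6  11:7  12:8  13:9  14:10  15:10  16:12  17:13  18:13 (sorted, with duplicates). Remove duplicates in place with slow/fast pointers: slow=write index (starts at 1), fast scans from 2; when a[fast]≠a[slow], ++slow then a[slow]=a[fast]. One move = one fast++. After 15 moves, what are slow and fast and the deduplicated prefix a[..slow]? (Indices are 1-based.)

slow=10, fast=17, prefix=[1, 2, 3, 5, 6, 7, 8, 9, 10, 12]

slow=1 fast=2: a[fast]=1=a[slow] dup, fast++
slow=1 fast=3: a[fast]=1=a[slow] dup, fast++
slow=1 fast=4: a[fast]=1=a[slow] dup, fast++
slow=1 fast=5: a[fast]=2≠a[slow]=1 write a[2]=2, slow++,fast++
slow=2 fast=6: a[fast]=2=a[slow] dup, fast++
slow=2 fast=7: a[fast]=2=a[slow] dup, fast++
slow=2 fast=8: a[fast]=3≠a[slow]=2 write a[3]=3, slow++,fast++
slow=3 fast=9: a[fast]=5≠a[slow]=3 write a[4]=5, slow++,fast++
slow=4 fast=10: a[fast]=6≠a[slow]=5 write a[5]=6, slow++,fast++
slow=5 fast=11: a[fast]=7≠a[slow]=6 write a[6]=7, slow++,fast++
slow=6 fast=12: a[fast]=8≠a[slow]=7 write a[7]=8, slow++,fast++
slow=7 fast=13: a[fast]=9≠a[slow]=8 write a[8]=9, slow++,fast++
slow=8 fast=14: a[fast]=10≠a[slow]=9 write a[9]=10, slow++,fast++
slow=9 fast=15: a[fast]=10=a[slow] dup, fast++
slow=9 fast=16: a[fast]=12≠a[slow]=10 write a[10]=12, slow++,fast++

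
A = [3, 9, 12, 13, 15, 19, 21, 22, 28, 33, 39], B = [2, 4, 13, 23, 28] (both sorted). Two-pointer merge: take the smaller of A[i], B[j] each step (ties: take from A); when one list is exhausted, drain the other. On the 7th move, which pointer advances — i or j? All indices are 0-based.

[i=0,j=0] A[i]=3>B[j]=2 take 2 → j++
[i=0,j=1] A[i]=3<=B[j]=4 take 3 → i++
[i=1,j=1] A[i]=9>B[j]=4 take 4 → j++
[i=1,j=2] A[i]=9<=B[j]=13 take 9 → i++
[i=2,j=2] A[i]=12<=B[j]=13 take 12 → i++
[i=3,j=2] A[i]=13<=B[j]=13 take 13 → i++
[i=4,j=2] A[i]=15>B[j]=13 take 13 → j++

j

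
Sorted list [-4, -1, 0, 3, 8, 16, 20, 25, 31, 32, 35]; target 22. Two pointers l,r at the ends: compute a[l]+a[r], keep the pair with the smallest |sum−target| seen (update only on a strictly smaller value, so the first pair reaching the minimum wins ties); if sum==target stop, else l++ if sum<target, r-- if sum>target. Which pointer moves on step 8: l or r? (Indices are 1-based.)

[1,11] -4+35=31 d=9 * → r--
[1,10] -4+32=28 d=6 * → r--
[1,9] -4+31=27 d=5 * → r--
[1,8] -4+25=21 d=1 * → l++
[2,8] -1+25=24 d=2 → r--
[2,7] -1+20=19 d=3 → l++
[3,7] 0+20=20 d=2 → l++
[4,7] 3+20=23 d=1 → r--

r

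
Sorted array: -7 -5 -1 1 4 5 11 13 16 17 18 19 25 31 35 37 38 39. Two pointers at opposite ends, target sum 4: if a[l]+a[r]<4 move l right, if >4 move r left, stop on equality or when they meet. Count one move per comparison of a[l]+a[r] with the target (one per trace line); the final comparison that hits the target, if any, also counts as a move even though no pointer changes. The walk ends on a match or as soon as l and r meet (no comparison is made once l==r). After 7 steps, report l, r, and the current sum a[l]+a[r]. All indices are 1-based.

l=1, r=11, sum=11

l=1 r=18: -7+39=32 >4, r--
l=1 r=17: -7+38=31 >4, r--
l=1 r=16: -7+37=30 >4, r--
l=1 r=15: -7+35=28 >4, r--
l=1 r=14: -7+31=24 >4, r--
l=1 r=13: -7+25=18 >4, r--
l=1 r=12: -7+19=12 >4, r--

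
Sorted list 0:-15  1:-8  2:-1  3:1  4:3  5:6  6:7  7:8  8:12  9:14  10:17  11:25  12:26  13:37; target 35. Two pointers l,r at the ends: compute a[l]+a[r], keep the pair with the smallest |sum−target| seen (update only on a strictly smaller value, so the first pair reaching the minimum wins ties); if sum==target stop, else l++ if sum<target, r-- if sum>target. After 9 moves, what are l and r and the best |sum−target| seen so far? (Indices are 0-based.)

l=8, r=12, best |Δ|=1

[0,13] -15+37=22 d=13 * → l++
[1,13] -8+37=29 d=6 * → l++
[2,13] -1+37=36 d=1 * → r--
[2,12] -1+26=25 d=10 → l++
[3,12] 1+26=27 d=8 → l++
[4,12] 3+26=29 d=6 → l++
[5,12] 6+26=32 d=3 → l++
[6,12] 7+26=33 d=2 → l++
[7,12] 8+26=34 d=1 → l++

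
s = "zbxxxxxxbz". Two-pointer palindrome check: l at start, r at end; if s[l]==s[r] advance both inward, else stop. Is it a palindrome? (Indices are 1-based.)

[1,10] 'z'=='z' → l++,r--
[2,9] 'b'=='b' → l++,r--
[3,8] 'x'=='x' → l++,r--
[4,7] 'x'=='x' → l++,r--
[5,6] 'x'=='x' → l++,r--

palindrome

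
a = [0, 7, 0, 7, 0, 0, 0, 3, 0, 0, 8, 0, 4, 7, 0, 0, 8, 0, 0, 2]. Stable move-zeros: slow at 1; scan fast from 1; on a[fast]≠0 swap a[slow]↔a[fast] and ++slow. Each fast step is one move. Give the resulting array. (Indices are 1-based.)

slow=1 fast=1: a[fast]=0, fast++
slow=1 fast=2: a[fast]=7≠0 swap→a[1]=7, slow++,fast++
slow=2 fast=3: a[fast]=0, fast++
slow=2 fast=4: a[fast]=7≠0 swap→a[2]=7, slow++,fast++
slow=3 fast=5: a[fast]=0, fast++
slow=3 fast=6: a[fast]=0, fast++
slow=3 fast=7: a[fast]=0, fast++
slow=3 fast=8: a[fast]=3≠0 swap→a[3]=3, slow++,fast++
slow=4 fast=9: a[fast]=0, fast++
slow=4 fast=10: a[fast]=0, fast++
slow=4 fast=11: a[fast]=8≠0 swap→a[4]=8, slow++,fast++
slow=5 fast=12: a[fast]=0, fast++
slow=5 fast=13: a[fast]=4≠0 swap→a[5]=4, slow++,fast++
slow=6 fast=14: a[fast]=7≠0 swap→a[6]=7, slow++,fast++
slow=7 fast=15: a[fast]=0, fast++
slow=7 fast=16: a[fast]=0, fast++
slow=7 fast=17: a[fast]=8≠0 swap→a[7]=8, slow++,fast++
slow=8 fast=18: a[fast]=0, fast++
slow=8 fast=19: a[fast]=0, fast++
slow=8 fast=20: a[fast]=2≠0 swap→a[8]=2, slow++,fast++

[7, 7, 3, 8, 4, 7, 8, 2, 0, 0, 0, 0, 0, 0, 0, 0, 0, 0, 0, 0]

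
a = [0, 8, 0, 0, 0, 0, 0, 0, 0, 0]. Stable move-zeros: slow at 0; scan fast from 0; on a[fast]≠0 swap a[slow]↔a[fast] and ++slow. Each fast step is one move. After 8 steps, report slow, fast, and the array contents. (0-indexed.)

slow=1, fast=8, a=[8, 0, 0, 0, 0, 0, 0, 0, 0, 0]

slow=0 fast=0: a[fast]=0, fast++
slow=0 fast=1: a[fast]=8≠0 swap→a[0]=8, slow++,fast++
slow=1 fast=2: a[fast]=0, fast++
slow=1 fast=3: a[fast]=0, fast++
slow=1 fast=4: a[fast]=0, fast++
slow=1 fast=5: a[fast]=0, fast++
slow=1 fast=6: a[fast]=0, fast++
slow=1 fast=7: a[fast]=0, fast++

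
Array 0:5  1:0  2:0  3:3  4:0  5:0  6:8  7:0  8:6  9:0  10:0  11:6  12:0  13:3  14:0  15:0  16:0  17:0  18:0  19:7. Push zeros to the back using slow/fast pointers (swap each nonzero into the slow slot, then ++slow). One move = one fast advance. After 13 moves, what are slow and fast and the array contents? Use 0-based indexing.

slow=5, fast=13, a=[5, 3, 8, 6, 6, 0, 0, 0, 0, 0, 0, 0, 0, 3, 0, 0, 0, 0, 0, 7]

slow=0 fast=0: a[fast]=5≠0 swap→a[0]=5, slow++,fast++
slow=1 fast=1: a[fast]=0, fast++
slow=1 fast=2: a[fast]=0, fast++
slow=1 fast=3: a[fast]=3≠0 swap→a[1]=3, slow++,fast++
slow=2 fast=4: a[fast]=0, fast++
slow=2 fast=5: a[fast]=0, fast++
slow=2 fast=6: a[fast]=8≠0 swap→a[2]=8, slow++,fast++
slow=3 fast=7: a[fast]=0, fast++
slow=3 fast=8: a[fast]=6≠0 swap→a[3]=6, slow++,fast++
slow=4 fast=9: a[fast]=0, fast++
slow=4 fast=10: a[fast]=0, fast++
slow=4 fast=11: a[fast]=6≠0 swap→a[4]=6, slow++,fast++
slow=5 fast=12: a[fast]=0, fast++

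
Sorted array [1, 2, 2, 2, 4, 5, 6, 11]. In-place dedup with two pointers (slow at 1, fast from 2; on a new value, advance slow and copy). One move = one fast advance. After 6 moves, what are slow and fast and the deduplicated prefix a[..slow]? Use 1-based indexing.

slow=1 fast=2: a[fast]=2≠a[slow]=1 write a[2]=2, slow++,fast++
slow=2 fast=3: a[fast]=2=a[slow] dup, fast++
slow=2 fast=4: a[fast]=2=a[slow] dup, fast++
slow=2 fast=5: a[fast]=4≠a[slow]=2 write a[3]=4, slow++,fast++
slow=3 fast=6: a[fast]=5≠a[slow]=4 write a[4]=5, slow++,fast++
slow=4 fast=7: a[fast]=6≠a[slow]=5 write a[5]=6, slow++,fast++

slow=5, fast=8, prefix=[1, 2, 4, 5, 6]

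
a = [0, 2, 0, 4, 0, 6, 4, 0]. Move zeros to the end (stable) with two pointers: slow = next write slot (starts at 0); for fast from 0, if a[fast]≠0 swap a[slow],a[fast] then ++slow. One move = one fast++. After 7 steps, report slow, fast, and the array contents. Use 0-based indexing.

slow=4, fast=7, a=[2, 4, 6, 4, 0, 0, 0, 0]

(s=0,f=0) a[fast]=0 → fast++
(s=0,f=1) a[fast]=2≠0 swap→a[0]=2 → slow++,fast++
(s=1,f=2) a[fast]=0 → fast++
(s=1,f=3) a[fast]=4≠0 swap→a[1]=4 → slow++,fast++
(s=2,f=4) a[fast]=0 → fast++
(s=2,f=5) a[fast]=6≠0 swap→a[2]=6 → slow++,fast++
(s=3,f=6) a[fast]=4≠0 swap→a[3]=4 → slow++,fast++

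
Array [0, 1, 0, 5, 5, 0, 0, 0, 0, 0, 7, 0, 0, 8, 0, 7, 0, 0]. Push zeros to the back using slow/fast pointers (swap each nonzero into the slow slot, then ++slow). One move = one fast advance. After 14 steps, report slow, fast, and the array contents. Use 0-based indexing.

slow=5, fast=14, a=[1, 5, 5, 7, 8, 0, 0, 0, 0, 0, 0, 0, 0, 0, 0, 7, 0, 0]

slow=0 fast=0: a[fast]=0, fast++
slow=0 fast=1: a[fast]=1≠0 swap→a[0]=1, slow++,fast++
slow=1 fast=2: a[fast]=0, fast++
slow=1 fast=3: a[fast]=5≠0 swap→a[1]=5, slow++,fast++
slow=2 fast=4: a[fast]=5≠0 swap→a[2]=5, slow++,fast++
slow=3 fast=5: a[fast]=0, fast++
slow=3 fast=6: a[fast]=0, fast++
slow=3 fast=7: a[fast]=0, fast++
slow=3 fast=8: a[fast]=0, fast++
slow=3 fast=9: a[fast]=0, fast++
slow=3 fast=10: a[fast]=7≠0 swap→a[3]=7, slow++,fast++
slow=4 fast=11: a[fast]=0, fast++
slow=4 fast=12: a[fast]=0, fast++
slow=4 fast=13: a[fast]=8≠0 swap→a[4]=8, slow++,fast++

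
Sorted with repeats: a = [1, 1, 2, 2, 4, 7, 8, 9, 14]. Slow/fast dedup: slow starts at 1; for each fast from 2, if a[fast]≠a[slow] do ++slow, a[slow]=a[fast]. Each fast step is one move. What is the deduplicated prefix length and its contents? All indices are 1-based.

length 7; prefix = [1, 2, 4, 7, 8, 9, 14]

slow=1 fast=2: a[fast]=1=a[slow] dup, fast++
slow=1 fast=3: a[fast]=2≠a[slow]=1 write a[2]=2, slow++,fast++
slow=2 fast=4: a[fast]=2=a[slow] dup, fast++
slow=2 fast=5: a[fast]=4≠a[slow]=2 write a[3]=4, slow++,fast++
slow=3 fast=6: a[fast]=7≠a[slow]=4 write a[4]=7, slow++,fast++
slow=4 fast=7: a[fast]=8≠a[slow]=7 write a[5]=8, slow++,fast++
slow=5 fast=8: a[fast]=9≠a[slow]=8 write a[6]=9, slow++,fast++
slow=6 fast=9: a[fast]=14≠a[slow]=9 write a[7]=14, slow++,fast++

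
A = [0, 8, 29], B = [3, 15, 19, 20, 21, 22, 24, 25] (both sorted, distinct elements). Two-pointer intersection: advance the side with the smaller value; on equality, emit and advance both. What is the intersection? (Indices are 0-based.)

i=0 j=0: 0<3, i++
i=1 j=0: 8>3, j++
i=1 j=1: 8<15, i++
i=2 j=1: 29>15, j++
i=2 j=2: 29>19, j++
i=2 j=3: 29>20, j++
i=2 j=4: 29>21, j++
i=2 j=5: 29>22, j++
i=2 j=6: 29>24, j++
i=2 j=7: 29>25, j++

intersection = []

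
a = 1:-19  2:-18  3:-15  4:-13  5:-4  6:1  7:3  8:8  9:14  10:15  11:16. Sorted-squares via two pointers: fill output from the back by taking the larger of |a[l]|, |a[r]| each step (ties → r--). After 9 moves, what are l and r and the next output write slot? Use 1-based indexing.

[1,11] |-19|>|16| out[11]=361 → l++
[2,11] |-18|>|16| out[10]=324 → l++
[3,11] |-15|<=|16| out[9]=256 → r--
[3,10] |-15|<=|15| out[8]=225 → r--
[3,9] |-15|>|14| out[7]=225 → l++
[4,9] |-13|<=|14| out[6]=196 → r--
[4,8] |-13|>|8| out[5]=169 → l++
[5,8] |-4|<=|8| out[4]=64 → r--
[5,7] |-4|>|3| out[3]=16 → l++

l=6, r=7, next write slot=2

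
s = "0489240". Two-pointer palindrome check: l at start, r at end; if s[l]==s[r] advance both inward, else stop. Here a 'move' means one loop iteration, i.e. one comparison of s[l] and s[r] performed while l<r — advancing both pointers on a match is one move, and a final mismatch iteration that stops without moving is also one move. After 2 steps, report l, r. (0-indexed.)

l=0 r=6: '0'=='0', l++,r--
l=1 r=5: '4'=='4', l++,r--

l=2, r=4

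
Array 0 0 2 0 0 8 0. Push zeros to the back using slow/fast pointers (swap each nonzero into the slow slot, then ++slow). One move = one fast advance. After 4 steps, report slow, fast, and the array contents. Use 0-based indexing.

slow=1, fast=4, a=[2, 0, 0, 0, 0, 8, 0]

(s=0,f=0) a[fast]=0 → fast++
(s=0,f=1) a[fast]=0 → fast++
(s=0,f=2) a[fast]=2≠0 swap→a[0]=2 → slow++,fast++
(s=1,f=3) a[fast]=0 → fast++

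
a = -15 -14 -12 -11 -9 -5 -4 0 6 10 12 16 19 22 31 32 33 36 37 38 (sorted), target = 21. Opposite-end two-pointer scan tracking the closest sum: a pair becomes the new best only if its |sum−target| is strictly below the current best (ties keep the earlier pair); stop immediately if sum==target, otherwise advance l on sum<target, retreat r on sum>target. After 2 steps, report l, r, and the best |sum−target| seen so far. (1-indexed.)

l=1, r=18, best |Δ|=1

[1,20] -15+38=23 d=2 * → r--
[1,19] -15+37=22 d=1 * → r--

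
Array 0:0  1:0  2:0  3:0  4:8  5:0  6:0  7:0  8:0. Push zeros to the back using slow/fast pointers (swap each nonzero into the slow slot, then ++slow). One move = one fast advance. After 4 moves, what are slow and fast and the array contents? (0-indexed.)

slow=0, fast=4, a=[0, 0, 0, 0, 8, 0, 0, 0, 0]

(s=0,f=0) a[fast]=0 → fast++
(s=0,f=1) a[fast]=0 → fast++
(s=0,f=2) a[fast]=0 → fast++
(s=0,f=3) a[fast]=0 → fast++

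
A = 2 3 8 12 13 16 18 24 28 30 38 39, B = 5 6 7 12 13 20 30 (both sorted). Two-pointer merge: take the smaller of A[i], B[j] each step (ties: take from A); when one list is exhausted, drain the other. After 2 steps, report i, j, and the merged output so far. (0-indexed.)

[i=0,j=0] A[i]=2<=B[j]=5 take 2 → i++
[i=1,j=0] A[i]=3<=B[j]=5 take 3 → i++

i=2, j=0, merged so far=[2, 3]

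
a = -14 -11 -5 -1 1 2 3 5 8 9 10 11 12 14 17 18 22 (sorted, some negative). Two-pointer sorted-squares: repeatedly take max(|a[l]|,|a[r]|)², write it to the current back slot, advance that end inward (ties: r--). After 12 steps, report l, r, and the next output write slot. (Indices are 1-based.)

l=1 r=17: |-14|<=|22| out[17]=484, r--
l=1 r=16: |-14|<=|18| out[16]=324, r--
l=1 r=15: |-14|<=|17| out[15]=289, r--
l=1 r=14: |-14|<=|14| out[14]=196, r--
l=1 r=13: |-14|>|12| out[13]=196, l++
l=2 r=13: |-11|<=|12| out[12]=144, r--
l=2 r=12: |-11|<=|11| out[11]=121, r--
l=2 r=11: |-11|>|10| out[10]=121, l++
l=3 r=11: |-5|<=|10| out[9]=100, r--
l=3 r=10: |-5|<=|9| out[8]=81, r--
l=3 r=9: |-5|<=|8| out[7]=64, r--
l=3 r=8: |-5|<=|5| out[6]=25, r--

l=3, r=7, next write slot=5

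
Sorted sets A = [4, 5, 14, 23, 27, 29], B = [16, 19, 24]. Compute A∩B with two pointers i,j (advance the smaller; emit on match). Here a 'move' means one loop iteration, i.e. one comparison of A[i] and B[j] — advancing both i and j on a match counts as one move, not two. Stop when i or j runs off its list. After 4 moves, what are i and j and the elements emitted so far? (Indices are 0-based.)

i=3, j=1, emitted=[]

[i=0,j=0] 4<16 → i++
[i=1,j=0] 5<16 → i++
[i=2,j=0] 14<16 → i++
[i=3,j=0] 23>16 → j++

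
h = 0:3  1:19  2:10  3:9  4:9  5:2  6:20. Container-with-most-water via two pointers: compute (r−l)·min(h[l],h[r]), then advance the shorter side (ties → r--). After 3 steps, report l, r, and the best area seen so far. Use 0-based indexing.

l=0 r=6: min(3,20)*6=18 best=18 *, l++
l=1 r=6: min(19,20)*5=95 best=95 *, l++
l=2 r=6: min(10,20)*4=40 best=95, l++

l=3, r=6, best area=95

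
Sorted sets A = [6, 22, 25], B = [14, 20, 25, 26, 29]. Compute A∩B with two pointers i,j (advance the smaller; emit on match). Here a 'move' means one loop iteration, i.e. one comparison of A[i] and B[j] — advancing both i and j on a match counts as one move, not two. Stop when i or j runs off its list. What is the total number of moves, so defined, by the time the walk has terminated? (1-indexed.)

5 moves

[i=1,j=1] 6<14 → i++
[i=2,j=1] 22>14 → j++
[i=2,j=2] 22>20 → j++
[i=2,j=3] 22<25 → i++
[i=3,j=3] 25==25 emit → i++,j++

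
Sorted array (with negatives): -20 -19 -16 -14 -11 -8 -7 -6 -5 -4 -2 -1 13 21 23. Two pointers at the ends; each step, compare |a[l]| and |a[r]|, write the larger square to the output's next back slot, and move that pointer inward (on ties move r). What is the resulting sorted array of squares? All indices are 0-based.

[1, 4, 16, 25, 36, 49, 64, 121, 169, 196, 256, 361, 400, 441, 529]

[0,14] |-20|<=|23| out[14]=529 → r--
[0,13] |-20|<=|21| out[13]=441 → r--
[0,12] |-20|>|13| out[12]=400 → l++
[1,12] |-19|>|13| out[11]=361 → l++
[2,12] |-16|>|13| out[10]=256 → l++
[3,12] |-14|>|13| out[9]=196 → l++
[4,12] |-11|<=|13| out[8]=169 → r--
[4,11] |-11|>|-1| out[7]=121 → l++
[5,11] |-8|>|-1| out[6]=64 → l++
[6,11] |-7|>|-1| out[5]=49 → l++
[7,11] |-6|>|-1| out[4]=36 → l++
[8,11] |-5|>|-1| out[3]=25 → l++
[9,11] |-4|>|-1| out[2]=16 → l++
[10,11] |-2|>|-1| out[1]=4 → l++
[11,11] |-1|<=|-1| out[0]=1 → r--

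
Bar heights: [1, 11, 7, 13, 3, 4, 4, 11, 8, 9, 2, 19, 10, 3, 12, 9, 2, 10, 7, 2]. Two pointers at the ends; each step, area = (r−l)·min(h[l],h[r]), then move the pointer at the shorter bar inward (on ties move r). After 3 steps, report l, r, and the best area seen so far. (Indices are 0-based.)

l=1, r=17, best area=119

l=0 r=19: min(1,2)*19=19 best=19 *, l++
l=1 r=19: min(11,2)*18=36 best=36 *, r--
l=1 r=18: min(11,7)*17=119 best=119 *, r--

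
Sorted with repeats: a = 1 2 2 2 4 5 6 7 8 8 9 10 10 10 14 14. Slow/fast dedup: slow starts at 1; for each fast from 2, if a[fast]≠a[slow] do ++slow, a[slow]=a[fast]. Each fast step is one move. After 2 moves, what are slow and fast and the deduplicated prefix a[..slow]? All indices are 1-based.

(s=1,f=2) a[fast]=2≠a[slow]=1 write a[2]=2 → slow++,fast++
(s=2,f=3) a[fast]=2=a[slow] dup → fast++

slow=2, fast=4, prefix=[1, 2]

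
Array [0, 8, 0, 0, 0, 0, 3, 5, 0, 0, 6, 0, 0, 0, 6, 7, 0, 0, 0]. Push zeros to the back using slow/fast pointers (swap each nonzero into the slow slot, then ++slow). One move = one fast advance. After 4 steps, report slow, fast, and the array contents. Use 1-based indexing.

slow=1 fast=1: a[fast]=0, fast++
slow=1 fast=2: a[fast]=8≠0 swap→a[1]=8, slow++,fast++
slow=2 fast=3: a[fast]=0, fast++
slow=2 fast=4: a[fast]=0, fast++

slow=2, fast=5, a=[8, 0, 0, 0, 0, 0, 3, 5, 0, 0, 6, 0, 0, 0, 6, 7, 0, 0, 0]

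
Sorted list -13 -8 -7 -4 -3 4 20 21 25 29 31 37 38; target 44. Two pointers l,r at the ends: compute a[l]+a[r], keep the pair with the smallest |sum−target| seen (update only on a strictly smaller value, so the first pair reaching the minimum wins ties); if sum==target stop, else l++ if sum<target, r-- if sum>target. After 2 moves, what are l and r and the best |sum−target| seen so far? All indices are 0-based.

[0,12] -13+38=25 d=19 * → l++
[1,12] -8+38=30 d=14 * → l++

l=2, r=12, best |Δ|=14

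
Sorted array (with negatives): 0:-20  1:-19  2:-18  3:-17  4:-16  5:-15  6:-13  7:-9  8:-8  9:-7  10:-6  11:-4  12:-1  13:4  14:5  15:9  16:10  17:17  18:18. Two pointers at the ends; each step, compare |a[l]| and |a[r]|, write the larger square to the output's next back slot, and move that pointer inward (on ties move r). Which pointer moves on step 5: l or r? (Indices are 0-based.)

[0,18] |-20|>|18| out[18]=400 → l++
[1,18] |-19|>|18| out[17]=361 → l++
[2,18] |-18|<=|18| out[16]=324 → r--
[2,17] |-18|>|17| out[15]=324 → l++
[3,17] |-17|<=|17| out[14]=289 → r--

r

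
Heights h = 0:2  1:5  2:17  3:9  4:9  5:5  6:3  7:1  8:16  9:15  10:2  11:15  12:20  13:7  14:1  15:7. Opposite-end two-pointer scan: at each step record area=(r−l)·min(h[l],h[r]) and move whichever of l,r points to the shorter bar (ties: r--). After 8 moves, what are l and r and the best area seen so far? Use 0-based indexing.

l=5, r=12, best area=170

[0,15] min(2,7)*15=30 best=30 * → l++
[1,15] min(5,7)*14=70 best=70 * → l++
[2,15] min(17,7)*13=91 best=91 * → r--
[2,14] min(17,1)*12=12 best=91 → r--
[2,13] min(17,7)*11=77 best=91 → r--
[2,12] min(17,20)*10=170 best=170 * → l++
[3,12] min(9,20)*9=81 best=170 → l++
[4,12] min(9,20)*8=72 best=170 → l++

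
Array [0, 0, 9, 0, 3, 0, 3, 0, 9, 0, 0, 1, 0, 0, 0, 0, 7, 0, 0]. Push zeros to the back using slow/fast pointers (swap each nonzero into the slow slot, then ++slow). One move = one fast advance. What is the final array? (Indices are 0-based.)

[9, 3, 3, 9, 1, 7, 0, 0, 0, 0, 0, 0, 0, 0, 0, 0, 0, 0, 0]

slow=0 fast=0: a[fast]=0, fast++
slow=0 fast=1: a[fast]=0, fast++
slow=0 fast=2: a[fast]=9≠0 swap→a[0]=9, slow++,fast++
slow=1 fast=3: a[fast]=0, fast++
slow=1 fast=4: a[fast]=3≠0 swap→a[1]=3, slow++,fast++
slow=2 fast=5: a[fast]=0, fast++
slow=2 fast=6: a[fast]=3≠0 swap→a[2]=3, slow++,fast++
slow=3 fast=7: a[fast]=0, fast++
slow=3 fast=8: a[fast]=9≠0 swap→a[3]=9, slow++,fast++
slow=4 fast=9: a[fast]=0, fast++
slow=4 fast=10: a[fast]=0, fast++
slow=4 fast=11: a[fast]=1≠0 swap→a[4]=1, slow++,fast++
slow=5 fast=12: a[fast]=0, fast++
slow=5 fast=13: a[fast]=0, fast++
slow=5 fast=14: a[fast]=0, fast++
slow=5 fast=15: a[fast]=0, fast++
slow=5 fast=16: a[fast]=7≠0 swap→a[5]=7, slow++,fast++
slow=6 fast=17: a[fast]=0, fast++
slow=6 fast=18: a[fast]=0, fast++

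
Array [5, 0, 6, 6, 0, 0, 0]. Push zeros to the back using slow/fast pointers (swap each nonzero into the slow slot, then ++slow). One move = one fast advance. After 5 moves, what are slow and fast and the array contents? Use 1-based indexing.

(s=1,f=1) a[fast]=5≠0 swap→a[1]=5 → slow++,fast++
(s=2,f=2) a[fast]=0 → fast++
(s=2,f=3) a[fast]=6≠0 swap→a[2]=6 → slow++,fast++
(s=3,f=4) a[fast]=6≠0 swap→a[3]=6 → slow++,fast++
(s=4,f=5) a[fast]=0 → fast++

slow=4, fast=6, a=[5, 6, 6, 0, 0, 0, 0]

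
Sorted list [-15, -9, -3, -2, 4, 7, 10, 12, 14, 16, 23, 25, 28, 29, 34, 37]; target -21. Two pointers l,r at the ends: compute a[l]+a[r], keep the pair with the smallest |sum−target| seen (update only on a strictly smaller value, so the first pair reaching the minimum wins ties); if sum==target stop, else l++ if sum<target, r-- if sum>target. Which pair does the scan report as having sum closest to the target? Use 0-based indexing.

[0,15] -15+37=22 d=43 * → r--
[0,14] -15+34=19 d=40 * → r--
[0,13] -15+29=14 d=35 * → r--
[0,12] -15+28=13 d=34 * → r--
[0,11] -15+25=10 d=31 * → r--
[0,10] -15+23=8 d=29 * → r--
[0,9] -15+16=1 d=22 * → r--
[0,8] -15+14=-1 d=20 * → r--
[0,7] -15+12=-3 d=18 * → r--
[0,6] -15+10=-5 d=16 * → r--
[0,5] -15+7=-8 d=13 * → r--
[0,4] -15+4=-11 d=10 * → r--
[0,3] -15+-2=-17 d=4 * → r--
[0,2] -15+-3=-18 d=3 * → r--
[0,1] -15+-9=-24 d=3 → l++

pair (-15, -3) with sum -18 (|Δ|=3)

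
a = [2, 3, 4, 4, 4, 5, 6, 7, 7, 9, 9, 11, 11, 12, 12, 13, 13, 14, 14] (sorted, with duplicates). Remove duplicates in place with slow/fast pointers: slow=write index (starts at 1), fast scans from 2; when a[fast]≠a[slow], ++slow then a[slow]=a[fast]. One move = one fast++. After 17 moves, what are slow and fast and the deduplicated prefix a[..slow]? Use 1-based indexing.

slow=1 fast=2: a[fast]=3≠a[slow]=2 write a[2]=3, slow++,fast++
slow=2 fast=3: a[fast]=4≠a[slow]=3 write a[3]=4, slow++,fast++
slow=3 fast=4: a[fast]=4=a[slow] dup, fast++
slow=3 fast=5: a[fast]=4=a[slow] dup, fast++
slow=3 fast=6: a[fast]=5≠a[slow]=4 write a[4]=5, slow++,fast++
slow=4 fast=7: a[fast]=6≠a[slow]=5 write a[5]=6, slow++,fast++
slow=5 fast=8: a[fast]=7≠a[slow]=6 write a[6]=7, slow++,fast++
slow=6 fast=9: a[fast]=7=a[slow] dup, fast++
slow=6 fast=10: a[fast]=9≠a[slow]=7 write a[7]=9, slow++,fast++
slow=7 fast=11: a[fast]=9=a[slow] dup, fast++
slow=7 fast=12: a[fast]=11≠a[slow]=9 write a[8]=11, slow++,fast++
slow=8 fast=13: a[fast]=11=a[slow] dup, fast++
slow=8 fast=14: a[fast]=12≠a[slow]=11 write a[9]=12, slow++,fast++
slow=9 fast=15: a[fast]=12=a[slow] dup, fast++
slow=9 fast=16: a[fast]=13≠a[slow]=12 write a[10]=13, slow++,fast++
slow=10 fast=17: a[fast]=13=a[slow] dup, fast++
slow=10 fast=18: a[fast]=14≠a[slow]=13 write a[11]=14, slow++,fast++

slow=11, fast=19, prefix=[2, 3, 4, 5, 6, 7, 9, 11, 12, 13, 14]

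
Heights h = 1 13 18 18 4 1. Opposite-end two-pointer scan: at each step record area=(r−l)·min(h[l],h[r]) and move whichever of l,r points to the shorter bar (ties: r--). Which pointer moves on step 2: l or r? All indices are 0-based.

[0,5] min(1,1)*5=5 best=5 * → r--
[0,4] min(1,4)*4=4 best=5 → l++

l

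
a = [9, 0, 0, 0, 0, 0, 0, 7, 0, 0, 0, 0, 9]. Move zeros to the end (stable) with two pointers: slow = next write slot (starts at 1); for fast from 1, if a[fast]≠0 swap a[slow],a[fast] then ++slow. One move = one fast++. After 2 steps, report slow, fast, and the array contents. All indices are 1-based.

slow=1 fast=1: a[fast]=9≠0 swap→a[1]=9, slow++,fast++
slow=2 fast=2: a[fast]=0, fast++

slow=2, fast=3, a=[9, 0, 0, 0, 0, 0, 0, 7, 0, 0, 0, 0, 9]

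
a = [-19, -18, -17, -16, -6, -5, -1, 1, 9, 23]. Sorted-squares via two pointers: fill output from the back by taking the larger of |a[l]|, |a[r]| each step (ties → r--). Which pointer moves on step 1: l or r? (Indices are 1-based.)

[1,10] |-19|<=|23| out[10]=529 → r--

r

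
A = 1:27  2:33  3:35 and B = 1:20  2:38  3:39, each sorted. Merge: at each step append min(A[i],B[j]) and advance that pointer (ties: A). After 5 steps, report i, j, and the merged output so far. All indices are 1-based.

i=4, j=3, merged so far=[20, 27, 33, 35, 38]

[i=1,j=1] A[i]=27>B[j]=20 take 20 → j++
[i=1,j=2] A[i]=27<=B[j]=38 take 27 → i++
[i=2,j=2] A[i]=33<=B[j]=38 take 33 → i++
[i=3,j=2] A[i]=35<=B[j]=38 take 35 → i++
[i=4,j=2] A done, take B[j]=38 → j++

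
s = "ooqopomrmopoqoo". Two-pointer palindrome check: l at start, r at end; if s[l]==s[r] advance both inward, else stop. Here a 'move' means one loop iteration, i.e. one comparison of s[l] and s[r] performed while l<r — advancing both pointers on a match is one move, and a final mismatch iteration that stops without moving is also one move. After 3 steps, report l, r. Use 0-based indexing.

l=3, r=11

l=0 r=14: 'o'=='o', l++,r--
l=1 r=13: 'o'=='o', l++,r--
l=2 r=12: 'q'=='q', l++,r--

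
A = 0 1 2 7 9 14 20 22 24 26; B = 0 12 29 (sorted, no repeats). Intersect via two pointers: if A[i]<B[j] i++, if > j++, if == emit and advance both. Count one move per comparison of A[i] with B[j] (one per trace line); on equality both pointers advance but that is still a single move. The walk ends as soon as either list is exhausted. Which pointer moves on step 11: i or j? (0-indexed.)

i

i=0 j=0: 0==0 emit, i++,j++
i=1 j=1: 1<12, i++
i=2 j=1: 2<12, i++
i=3 j=1: 7<12, i++
i=4 j=1: 9<12, i++
i=5 j=1: 14>12, j++
i=5 j=2: 14<29, i++
i=6 j=2: 20<29, i++
i=7 j=2: 22<29, i++
i=8 j=2: 24<29, i++
i=9 j=2: 26<29, i++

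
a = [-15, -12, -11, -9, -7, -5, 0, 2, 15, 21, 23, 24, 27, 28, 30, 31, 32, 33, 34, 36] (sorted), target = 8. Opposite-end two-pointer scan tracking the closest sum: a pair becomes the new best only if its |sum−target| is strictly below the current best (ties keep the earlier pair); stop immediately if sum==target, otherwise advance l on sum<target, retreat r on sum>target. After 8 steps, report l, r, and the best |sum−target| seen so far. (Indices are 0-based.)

l=0, r=11, best |Δ|=4

[0,19] -15+36=21 d=13 * → r--
[0,18] -15+34=19 d=11 * → r--
[0,17] -15+33=18 d=10 * → r--
[0,16] -15+32=17 d=9 * → r--
[0,15] -15+31=16 d=8 * → r--
[0,14] -15+30=15 d=7 * → r--
[0,13] -15+28=13 d=5 * → r--
[0,12] -15+27=12 d=4 * → r--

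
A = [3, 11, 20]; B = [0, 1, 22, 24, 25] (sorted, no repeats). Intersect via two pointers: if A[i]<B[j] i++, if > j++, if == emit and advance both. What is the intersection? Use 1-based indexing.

i=1 j=1: 3>0, j++
i=1 j=2: 3>1, j++
i=1 j=3: 3<22, i++
i=2 j=3: 11<22, i++
i=3 j=3: 20<22, i++

intersection = []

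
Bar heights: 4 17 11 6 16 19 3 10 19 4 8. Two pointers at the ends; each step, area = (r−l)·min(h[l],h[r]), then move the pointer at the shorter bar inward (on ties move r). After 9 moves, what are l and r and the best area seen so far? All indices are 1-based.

l=6, r=7, best area=119

l=1 r=11: min(4,8)*10=40 best=40 *, l++
l=2 r=11: min(17,8)*9=72 best=72 *, r--
l=2 r=10: min(17,4)*8=32 best=72, r--
l=2 r=9: min(17,19)*7=119 best=119 *, l++
l=3 r=9: min(11,19)*6=66 best=119, l++
l=4 r=9: min(6,19)*5=30 best=119, l++
l=5 r=9: min(16,19)*4=64 best=119, l++
l=6 r=9: min(19,19)*3=57 best=119, r--
l=6 r=8: min(19,10)*2=20 best=119, r--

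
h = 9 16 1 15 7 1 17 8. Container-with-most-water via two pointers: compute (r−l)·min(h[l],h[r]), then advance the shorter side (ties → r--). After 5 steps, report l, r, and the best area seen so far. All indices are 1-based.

l=5, r=7, best area=80

[1,8] min(9,8)*7=56 best=56 * → r--
[1,7] min(9,17)*6=54 best=56 → l++
[2,7] min(16,17)*5=80 best=80 * → l++
[3,7] min(1,17)*4=4 best=80 → l++
[4,7] min(15,17)*3=45 best=80 → l++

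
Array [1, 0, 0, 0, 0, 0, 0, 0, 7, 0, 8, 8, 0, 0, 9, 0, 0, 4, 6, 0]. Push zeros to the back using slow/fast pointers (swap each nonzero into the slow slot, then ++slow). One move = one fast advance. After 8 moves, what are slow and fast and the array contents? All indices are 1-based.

slow=1 fast=1: a[fast]=1≠0 swap→a[1]=1, slow++,fast++
slow=2 fast=2: a[fast]=0, fast++
slow=2 fast=3: a[fast]=0, fast++
slow=2 fast=4: a[fast]=0, fast++
slow=2 fast=5: a[fast]=0, fast++
slow=2 fast=6: a[fast]=0, fast++
slow=2 fast=7: a[fast]=0, fast++
slow=2 fast=8: a[fast]=0, fast++

slow=2, fast=9, a=[1, 0, 0, 0, 0, 0, 0, 0, 7, 0, 8, 8, 0, 0, 9, 0, 0, 4, 6, 0]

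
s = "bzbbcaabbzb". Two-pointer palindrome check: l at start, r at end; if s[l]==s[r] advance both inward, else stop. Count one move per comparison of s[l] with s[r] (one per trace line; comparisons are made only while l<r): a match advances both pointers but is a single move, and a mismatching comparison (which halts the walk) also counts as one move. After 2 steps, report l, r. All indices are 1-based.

l=1 r=11: 'b'=='b', l++,r--
l=2 r=10: 'z'=='z', l++,r--

l=3, r=9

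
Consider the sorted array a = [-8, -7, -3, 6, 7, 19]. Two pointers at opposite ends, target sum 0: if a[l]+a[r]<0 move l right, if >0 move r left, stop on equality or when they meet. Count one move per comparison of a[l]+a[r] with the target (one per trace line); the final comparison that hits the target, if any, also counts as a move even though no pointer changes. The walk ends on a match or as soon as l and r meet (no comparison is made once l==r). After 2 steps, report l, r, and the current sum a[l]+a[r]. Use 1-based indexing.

l=2, r=5, sum=0

[1,6] -8+19=11 >0 → r--
[1,5] -8+7=-1 <0 → l++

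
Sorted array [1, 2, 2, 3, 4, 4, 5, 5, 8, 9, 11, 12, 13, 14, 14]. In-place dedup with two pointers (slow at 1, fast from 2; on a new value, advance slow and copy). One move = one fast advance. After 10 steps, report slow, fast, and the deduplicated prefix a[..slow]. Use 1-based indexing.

(s=1,f=2) a[fast]=2≠a[slow]=1 write a[2]=2 → slow++,fast++
(s=2,f=3) a[fast]=2=a[slow] dup → fast++
(s=2,f=4) a[fast]=3≠a[slow]=2 write a[3]=3 → slow++,fast++
(s=3,f=5) a[fast]=4≠a[slow]=3 write a[4]=4 → slow++,fast++
(s=4,f=6) a[fast]=4=a[slow] dup → fast++
(s=4,f=7) a[fast]=5≠a[slow]=4 write a[5]=5 → slow++,fast++
(s=5,f=8) a[fast]=5=a[slow] dup → fast++
(s=5,f=9) a[fast]=8≠a[slow]=5 write a[6]=8 → slow++,fast++
(s=6,f=10) a[fast]=9≠a[slow]=8 write a[7]=9 → slow++,fast++
(s=7,f=11) a[fast]=11≠a[slow]=9 write a[8]=11 → slow++,fast++

slow=8, fast=12, prefix=[1, 2, 3, 4, 5, 8, 9, 11]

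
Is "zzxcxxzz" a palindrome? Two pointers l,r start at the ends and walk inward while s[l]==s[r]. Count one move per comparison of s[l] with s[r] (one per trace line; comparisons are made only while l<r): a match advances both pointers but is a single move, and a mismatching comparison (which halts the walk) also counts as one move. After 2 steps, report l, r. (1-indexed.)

[1,8] 'z'=='z' → l++,r--
[2,7] 'z'=='z' → l++,r--

l=3, r=6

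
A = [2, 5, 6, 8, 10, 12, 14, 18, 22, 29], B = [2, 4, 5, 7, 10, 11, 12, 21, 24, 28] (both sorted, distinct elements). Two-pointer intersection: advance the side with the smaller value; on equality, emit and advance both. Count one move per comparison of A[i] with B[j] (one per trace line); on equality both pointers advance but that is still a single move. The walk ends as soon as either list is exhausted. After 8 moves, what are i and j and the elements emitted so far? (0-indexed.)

i=5, j=6, emitted=[2, 5, 10]

[i=0,j=0] 2==2 emit → i++,j++
[i=1,j=1] 5>4 → j++
[i=1,j=2] 5==5 emit → i++,j++
[i=2,j=3] 6<7 → i++
[i=3,j=3] 8>7 → j++
[i=3,j=4] 8<10 → i++
[i=4,j=4] 10==10 emit → i++,j++
[i=5,j=5] 12>11 → j++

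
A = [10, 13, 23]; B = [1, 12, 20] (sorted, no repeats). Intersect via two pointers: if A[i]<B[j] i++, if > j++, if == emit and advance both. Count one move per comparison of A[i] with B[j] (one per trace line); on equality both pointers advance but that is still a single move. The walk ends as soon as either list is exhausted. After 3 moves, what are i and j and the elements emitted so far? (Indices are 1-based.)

[i=1,j=1] 10>1 → j++
[i=1,j=2] 10<12 → i++
[i=2,j=2] 13>12 → j++

i=2, j=3, emitted=[]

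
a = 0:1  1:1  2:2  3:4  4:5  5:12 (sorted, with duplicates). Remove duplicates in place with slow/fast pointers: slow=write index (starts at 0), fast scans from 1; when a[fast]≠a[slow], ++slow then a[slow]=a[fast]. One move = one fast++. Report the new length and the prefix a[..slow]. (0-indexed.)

(s=0,f=1) a[fast]=1=a[slow] dup → fast++
(s=0,f=2) a[fast]=2≠a[slow]=1 write a[1]=2 → slow++,fast++
(s=1,f=3) a[fast]=4≠a[slow]=2 write a[2]=4 → slow++,fast++
(s=2,f=4) a[fast]=5≠a[slow]=4 write a[3]=5 → slow++,fast++
(s=3,f=5) a[fast]=12≠a[slow]=5 write a[4]=12 → slow++,fast++

length 5; prefix = [1, 2, 4, 5, 12]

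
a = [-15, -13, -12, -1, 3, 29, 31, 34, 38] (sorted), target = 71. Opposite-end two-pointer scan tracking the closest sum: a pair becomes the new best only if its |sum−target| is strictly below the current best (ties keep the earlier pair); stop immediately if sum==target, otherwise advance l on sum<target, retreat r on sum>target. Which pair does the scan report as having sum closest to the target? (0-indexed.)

l=0 r=8: -15+38=23 d=48 *, l++
l=1 r=8: -13+38=25 d=46 *, l++
l=2 r=8: -12+38=26 d=45 *, l++
l=3 r=8: -1+38=37 d=34 *, l++
l=4 r=8: 3+38=41 d=30 *, l++
l=5 r=8: 29+38=67 d=4 *, l++
l=6 r=8: 31+38=69 d=2 *, l++
l=7 r=8: 34+38=72 d=1 *, r--

pair (34, 38) with sum 72 (|Δ|=1)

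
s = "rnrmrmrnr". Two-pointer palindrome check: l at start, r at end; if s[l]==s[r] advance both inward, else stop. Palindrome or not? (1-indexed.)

palindrome

[1,9] 'r'=='r' → l++,r--
[2,8] 'n'=='n' → l++,r--
[3,7] 'r'=='r' → l++,r--
[4,6] 'm'=='m' → l++,r--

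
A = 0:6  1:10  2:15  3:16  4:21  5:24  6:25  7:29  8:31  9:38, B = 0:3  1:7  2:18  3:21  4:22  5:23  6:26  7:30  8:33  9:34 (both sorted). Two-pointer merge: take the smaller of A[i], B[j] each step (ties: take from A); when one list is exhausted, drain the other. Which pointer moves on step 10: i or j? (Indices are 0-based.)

i=0 j=0: A[i]=6>B[j]=3 take 3, j++
i=0 j=1: A[i]=6<=B[j]=7 take 6, i++
i=1 j=1: A[i]=10>B[j]=7 take 7, j++
i=1 j=2: A[i]=10<=B[j]=18 take 10, i++
i=2 j=2: A[i]=15<=B[j]=18 take 15, i++
i=3 j=2: A[i]=16<=B[j]=18 take 16, i++
i=4 j=2: A[i]=21>B[j]=18 take 18, j++
i=4 j=3: A[i]=21<=B[j]=21 take 21, i++
i=5 j=3: A[i]=24>B[j]=21 take 21, j++
i=5 j=4: A[i]=24>B[j]=22 take 22, j++

j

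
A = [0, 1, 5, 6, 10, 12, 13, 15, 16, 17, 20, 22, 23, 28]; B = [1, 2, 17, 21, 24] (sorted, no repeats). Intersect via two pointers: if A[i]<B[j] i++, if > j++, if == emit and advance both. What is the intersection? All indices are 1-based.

[i=1,j=1] 0<1 → i++
[i=2,j=1] 1==1 emit → i++,j++
[i=3,j=2] 5>2 → j++
[i=3,j=3] 5<17 → i++
[i=4,j=3] 6<17 → i++
[i=5,j=3] 10<17 → i++
[i=6,j=3] 12<17 → i++
[i=7,j=3] 13<17 → i++
[i=8,j=3] 15<17 → i++
[i=9,j=3] 16<17 → i++
[i=10,j=3] 17==17 emit → i++,j++
[i=11,j=4] 20<21 → i++
[i=12,j=4] 22>21 → j++
[i=12,j=5] 22<24 → i++
[i=13,j=5] 23<24 → i++
[i=14,j=5] 28>24 → j++

intersection = [1, 17]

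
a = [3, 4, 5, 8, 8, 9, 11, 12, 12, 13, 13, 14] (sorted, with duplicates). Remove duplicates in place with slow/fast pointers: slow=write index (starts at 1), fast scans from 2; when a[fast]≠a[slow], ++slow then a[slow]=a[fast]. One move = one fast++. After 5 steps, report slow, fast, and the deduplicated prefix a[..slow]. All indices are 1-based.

(s=1,f=2) a[fast]=4≠a[slow]=3 write a[2]=4 → slow++,fast++
(s=2,f=3) a[fast]=5≠a[slow]=4 write a[3]=5 → slow++,fast++
(s=3,f=4) a[fast]=8≠a[slow]=5 write a[4]=8 → slow++,fast++
(s=4,f=5) a[fast]=8=a[slow] dup → fast++
(s=4,f=6) a[fast]=9≠a[slow]=8 write a[5]=9 → slow++,fast++

slow=5, fast=7, prefix=[3, 4, 5, 8, 9]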